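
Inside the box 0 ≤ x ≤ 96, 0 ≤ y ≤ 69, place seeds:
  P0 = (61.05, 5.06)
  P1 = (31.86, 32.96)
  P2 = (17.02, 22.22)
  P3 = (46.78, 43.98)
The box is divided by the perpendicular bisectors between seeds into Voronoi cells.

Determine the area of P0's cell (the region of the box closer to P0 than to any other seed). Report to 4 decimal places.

1. box [0,96]×[0,69]: [(0, 0) (96, 0) (96, 69) (0, 69)]
2. ⊥bis P0·P1 via (46.455,19.01): [(28.2851, 0) (96, 0) (96, 69) (94.2358, 69)]  |A|=2397.0292
3. ⊥bis P0·P2 via (39.035,13.64): [(37.4602, 9.5993) (33.719, 0) (96, 0) (96, 69) (94.2358, 69)]  |A|=2370.9482
4. ⊥bis P0·P3 via (53.915,24.52): [(50.5381, 23.2818) (37.4602, 9.5993) (33.719, 0) (96, 0) (96, 39.9504)]  |A|=1670.2953
5. canonical 5-gon: [(50.5381, 23.2818) (37.4602, 9.5993) (33.719, 0) (96, 0) (96, 39.9504)]
6. shoelace: 1670.2953

Area of P0's cell: 1670.2953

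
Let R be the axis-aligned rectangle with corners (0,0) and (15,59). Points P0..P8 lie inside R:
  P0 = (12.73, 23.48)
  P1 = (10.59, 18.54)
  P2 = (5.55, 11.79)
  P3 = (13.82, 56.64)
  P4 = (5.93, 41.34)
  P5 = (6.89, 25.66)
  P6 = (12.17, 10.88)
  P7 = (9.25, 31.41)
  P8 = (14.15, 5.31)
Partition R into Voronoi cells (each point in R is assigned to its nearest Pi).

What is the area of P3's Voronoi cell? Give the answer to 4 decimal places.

1. box [0,15]×[0,59]: [(0, 0) (15, 0) (15, 59) (0, 59)]
2. ⊥bis P3·P0 via (13.275,40.06): [(0, 40.4964) (15, 40.0033) (15, 59) (0, 59)]  |A|=281.2526
3. ⊥bis P3·P1 via (12.205,37.59): [(0, 40.4964) (15, 40.0033) (15, 59) (0, 59)]  |A|=281.2526
4. ⊥bis P3·P2 via (9.685,34.215): [(0, 40.4964) (15, 40.0033) (15, 59) (0, 59)]  |A|=281.2526
5. ⊥bis P3·P4 via (9.875,48.99): [(0, 54.0824) (15, 46.3471) (15, 59) (0, 59)]  |A|=131.7787
6. ⊥bis P3·P5 via (10.355,41.15): [(0, 54.0824) (15, 46.3471) (15, 59) (0, 59)]  |A|=131.7787
7. ⊥bis P3·P6 via (12.995,33.76): [(0, 54.0824) (15, 46.3471) (15, 59) (0, 59)]  |A|=131.7787
8. ⊥bis P3·P7 via (11.535,44.025): [(0, 54.0824) (15, 46.3471) (15, 59) (0, 59)]  |A|=131.7787
9. ⊥bis P3·P8 via (13.985,30.975): [(0, 54.0824) (15, 46.3471) (15, 59) (0, 59)]  |A|=131.7787
10. canonical 4-gon: [(0, 54.0824) (15, 46.3471) (15, 59) (0, 59)]
11. shoelace: 131.7787

Area of P3's cell: 131.7787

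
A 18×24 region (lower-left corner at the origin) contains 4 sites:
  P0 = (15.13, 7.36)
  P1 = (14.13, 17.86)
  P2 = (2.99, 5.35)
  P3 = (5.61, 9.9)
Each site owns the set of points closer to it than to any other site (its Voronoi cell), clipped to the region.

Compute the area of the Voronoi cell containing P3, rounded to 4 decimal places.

Area of P3's cell: 122.0229

1. box [0,18]×[0,24]: [(0, 0) (18, 0) (18, 24) (0, 24)]
2. ⊥bis P3·P0 via (10.37,8.63): [(0, 0) (8.0675, 0) (14.4708, 24) (0, 24)]  |A|=270.4593
3. ⊥bis P3·P1 via (9.87,13.88): [(0, 0) (8.0675, 0) (11.3485, 12.2975) (0.4152, 24) (0, 24)]  |A|=188.216
4. ⊥bis P3·P2 via (4.3,7.625): [(0, 10.101) (9.3292, 4.7291) (11.3485, 12.2975) (0.4152, 24) (0, 24)]  |A|=122.0229
5. canonical 5-gon: [(0, 10.101) (9.3292, 4.7291) (11.3485, 12.2975) (0.4152, 24) (0, 24)]
6. shoelace: 122.0229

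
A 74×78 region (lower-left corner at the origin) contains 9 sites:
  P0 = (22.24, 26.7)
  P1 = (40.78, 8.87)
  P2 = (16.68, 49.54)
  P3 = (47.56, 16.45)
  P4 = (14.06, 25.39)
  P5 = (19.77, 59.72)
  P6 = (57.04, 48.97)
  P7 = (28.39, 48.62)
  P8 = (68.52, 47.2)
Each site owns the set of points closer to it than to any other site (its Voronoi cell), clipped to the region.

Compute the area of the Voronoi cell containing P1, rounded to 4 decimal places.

Area of P1's cell: 455.1652

1. box [0,74]×[0,78]: [(0, 0) (74, 0) (74, 78) (0, 78)]
2. ⊥bis P1·P0 via (31.51,17.785): [(14.4061, 0) (74, 0) (74, 61.967)]  |A|=1846.4272
3. ⊥bis P1·P2 via (28.73,29.205): [(60.7274, 48.1658) (14.4061, 0) (74, 0) (74, 56.0308)]  |A|=1807.0332
4. ⊥bis P1·P3 via (44.17,12.66): [(34.7147, 21.1173) (14.4061, 0) (58.3238, 0)]  |A|=463.7129
5. ⊥bis P1·P4 via (27.42,17.13): [(34.7147, 21.1173) (21.1911, 7.0552) (16.8291, 0) (58.3238, 0)]  |A|=455.1652
6. ⊥bis P1·P5 via (30.275,34.295): [(34.7147, 21.1173) (21.1911, 7.0552) (16.8291, 0) (58.3238, 0)]  |A|=455.1652
7. ⊥bis P1·P6 via (48.91,28.92): [(34.7147, 21.1173) (21.1911, 7.0552) (16.8291, 0) (58.3238, 0)]  |A|=455.1652
8. ⊥bis P1·P7 via (34.585,28.745): [(34.7147, 21.1173) (21.1911, 7.0552) (16.8291, 0) (58.3238, 0)]  |A|=455.1652
9. ⊥bis P1·P8 via (54.65,28.035): [(34.7147, 21.1173) (21.1911, 7.0552) (16.8291, 0) (58.3238, 0)]  |A|=455.1652
10. canonical 4-gon: [(34.7147, 21.1173) (21.1911, 7.0552) (16.8291, 0) (58.3238, 0)]
11. shoelace: 455.1652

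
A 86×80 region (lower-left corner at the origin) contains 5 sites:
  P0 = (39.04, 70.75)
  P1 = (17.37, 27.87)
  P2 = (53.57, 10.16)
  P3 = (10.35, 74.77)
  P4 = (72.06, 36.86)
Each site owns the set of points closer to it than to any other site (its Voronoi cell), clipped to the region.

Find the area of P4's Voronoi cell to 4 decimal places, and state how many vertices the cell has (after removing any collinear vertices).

1. box [0,86]×[0,80]: [(0, 0) (86, 0) (86, 80) (0, 80)]
2. ⊥bis P4·P0 via (55.55,53.805): [(0.3274, 0) (86, 0) (86, 80) (82.4352, 80)]  |A|=3569.4984
3. ⊥bis P4·P1 via (44.715,32.365): [(43.173, 41.7457) (50.0352, 0) (86, 0) (86, 80) (82.4352, 80)]  |A|=2531.9538
4. ⊥bis P4·P2 via (62.815,23.51): [(43.173, 41.7457) (44.0325, 36.5171) (86, 7.4542) (86, 80) (82.4352, 80)]  |A|=1718.8725
5. ⊥bis P4·P3 via (41.205,55.815): [(43.173, 41.7457) (44.0325, 36.5171) (86, 7.4542) (86, 80) (82.4352, 80)]  |A|=1718.8725
6. canonical 5-gon: [(43.173, 41.7457) (44.0325, 36.5171) (86, 7.4542) (86, 80) (82.4352, 80)]
7. shoelace: 1718.8725

Area of P4's cell: 1718.8725 (5 vertices)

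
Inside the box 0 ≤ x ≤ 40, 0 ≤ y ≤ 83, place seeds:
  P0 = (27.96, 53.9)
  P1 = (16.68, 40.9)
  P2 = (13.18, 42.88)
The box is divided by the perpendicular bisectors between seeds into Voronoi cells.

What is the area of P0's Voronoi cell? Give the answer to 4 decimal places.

Area of P0's cell: 1253.8777

1. box [0,40]×[0,83]: [(0, 0) (40, 0) (40, 83) (0, 83)]
2. ⊥bis P0·P1 via (22.32,47.4): [(0, 66.7669) (40, 32.0592) (40, 83) (0, 83)]  |A|=1343.4782
3. ⊥bis P0·P2 via (20.57,48.39): [(0, 75.9784) (19.4539, 49.8869) (40, 32.0592) (40, 83) (0, 83)]  |A|=1253.8777
4. canonical 5-gon: [(0, 75.9784) (19.4539, 49.8869) (40, 32.0592) (40, 83) (0, 83)]
5. shoelace: 1253.8777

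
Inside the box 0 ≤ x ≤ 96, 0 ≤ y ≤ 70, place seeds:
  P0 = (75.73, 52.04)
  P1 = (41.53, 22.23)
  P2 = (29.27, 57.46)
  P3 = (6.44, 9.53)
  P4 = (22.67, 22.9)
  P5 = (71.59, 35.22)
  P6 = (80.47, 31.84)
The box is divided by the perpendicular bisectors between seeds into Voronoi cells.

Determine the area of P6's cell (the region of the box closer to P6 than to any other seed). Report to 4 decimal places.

1. box [0,96]×[0,70]: [(0, 0) (96, 0) (96, 70) (0, 70)]
2. ⊥bis P6·P0 via (78.1,41.94): [(0, 23.6136) (0, 0) (96, 0) (96, 46.1403)]  |A|=3348.1853
3. ⊥bis P6·P1 via (61,27.035): [(58.459, 37.3312) (67.672, 0) (96, 0) (96, 46.1403)]  |A|=1394.8356
4. ⊥bis P6·P2 via (54.87,44.65): [(58.459, 37.3312) (67.672, 0) (96, 0) (96, 46.1403)]  |A|=1394.8356
5. ⊥bis P6·P3 via (43.455,20.685): [(58.459, 37.3312) (67.672, 0) (96, 0) (96, 46.1403)]  |A|=1394.8356
6. ⊥bis P6·P4 via (51.57,27.37): [(58.459, 37.3312) (67.672, 0) (96, 0) (96, 46.1403)]  |A|=1394.8356
7. ⊥bis P6·P5 via (76.03,33.53): [(79.342, 42.2314) (65.9395, 7.02) (67.672, 0) (96, 0) (96, 46.1403)]  |A|=1060.0132
8. canonical 5-gon: [(79.342, 42.2314) (65.9395, 7.02) (67.672, 0) (96, 0) (96, 46.1403)]
9. shoelace: 1060.0132

Area of P6's cell: 1060.0132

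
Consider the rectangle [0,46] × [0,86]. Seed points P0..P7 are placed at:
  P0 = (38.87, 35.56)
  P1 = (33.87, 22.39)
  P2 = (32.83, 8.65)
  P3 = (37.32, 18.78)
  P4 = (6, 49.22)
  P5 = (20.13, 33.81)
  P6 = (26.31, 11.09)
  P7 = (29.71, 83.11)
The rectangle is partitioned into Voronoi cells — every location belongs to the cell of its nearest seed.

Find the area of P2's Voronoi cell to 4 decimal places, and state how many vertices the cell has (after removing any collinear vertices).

Area of P2's cell: 217.4907 (4 vertices)

1. box [0,46]×[0,86]: [(0, 0) (46, 0) (46, 86) (0, 86)]
2. ⊥bis P2·P0 via (35.85,22.105): [(0, 30.1516) (0, 0) (46, 0) (46, 19.8268)]  |A|=1149.5035
3. ⊥bis P2·P1 via (33.35,15.52): [(0, 18.0443) (0, 0) (46, 0) (46, 14.5625)]  |A|=749.9567
4. ⊥bis P2·P3 via (35.075,13.715): [(30.5193, 15.7343) (0, 18.0443) (0, 0) (46, 0) (46, 8.8726)]  |A|=705.915
5. ⊥bis P2·P4 via (19.415,28.935): [(30.5193, 15.7343) (2.6444, 17.8442) (0, 16.0954) (0, 0) (46, 0) (46, 8.8726)]  |A|=703.3381
6. ⊥bis P2·P5 via (26.48,21.23): [(30.5193, 15.7343) (17.5388, 16.7168) (0, 7.8637) (0, 0) (46, 0) (46, 8.8726)]  |A|=616.6371
7. ⊥bis P2·P6 via (29.57,9.87): [(31.5874, 15.2608) (25.8763, 0) (46, 0) (46, 8.8726)]  |A|=217.4907
8. ⊥bis P2·P7 via (31.27,45.88): [(31.5874, 15.2608) (25.8763, 0) (46, 0) (46, 8.8726)]  |A|=217.4907
9. canonical 4-gon: [(31.5874, 15.2608) (25.8763, 0) (46, 0) (46, 8.8726)]
10. shoelace: 217.4907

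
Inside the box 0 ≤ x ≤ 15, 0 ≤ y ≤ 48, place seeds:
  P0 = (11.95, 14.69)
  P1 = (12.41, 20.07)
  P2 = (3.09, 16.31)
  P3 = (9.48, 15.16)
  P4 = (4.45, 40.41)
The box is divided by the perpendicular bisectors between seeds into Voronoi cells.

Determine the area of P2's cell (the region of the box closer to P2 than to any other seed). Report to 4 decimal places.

Area of P2's cell: 150.0448

1. box [0,15]×[0,48]: [(0, 0) (15, 0) (15, 48) (0, 48)]
2. ⊥bis P2·P0 via (7.52,15.5): [(0, 0) (4.6859, 0) (13.4624, 48) (0, 48)]  |A|=435.5605
3. ⊥bis P2·P1 via (7.75,18.19): [(0, 37.4001) (0, 0) (4.6859, 0) (7.9302, 17.7434)]  |A|=189.8669
4. ⊥bis P2·P3 via (6.285,15.735): [(7.0425, 19.9438) (0, 37.4001) (0, 0) (3.4532, 0)]  |A|=166.1292
5. ⊥bis P2·P4 via (3.77,28.36): [(7.0425, 19.9438) (3.6442, 28.3671) (0, 28.5727) (0, 0) (3.4532, 0)]  |A|=150.0448
6. canonical 5-gon: [(7.0425, 19.9438) (3.6442, 28.3671) (0, 28.5727) (0, 0) (3.4532, 0)]
7. shoelace: 150.0448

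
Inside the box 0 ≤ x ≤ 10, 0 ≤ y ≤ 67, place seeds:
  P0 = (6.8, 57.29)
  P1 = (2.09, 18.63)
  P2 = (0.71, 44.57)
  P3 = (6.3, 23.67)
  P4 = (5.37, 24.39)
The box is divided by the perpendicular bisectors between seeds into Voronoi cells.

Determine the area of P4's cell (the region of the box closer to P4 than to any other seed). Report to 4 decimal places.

1. box [0,10]×[0,67]: [(0, 0) (10, 0) (10, 67) (0, 67)]
2. ⊥bis P4·P0 via (6.085,40.84): [(0, 41.1045) (0, 0) (10, 0) (10, 40.6698)]  |A|=408.8716
3. ⊥bis P4·P1 via (3.73,21.51): [(0, 41.1045) (0, 23.634) (10, 17.9396) (10, 40.6698)]  |A|=201.0035
4. ⊥bis P4·P2 via (3.04,34.48): [(0, 33.778) (0, 23.634) (10, 17.9396) (10, 36.0872)]  |A|=141.458
5. ⊥bis P4·P3 via (5.835,24.03): [(0, 33.778) (0, 23.634) (3.8369, 21.4491) (10, 29.4098) (10, 36.0872)]  |A|=106.112
6. canonical 5-gon: [(0, 33.778) (0, 23.634) (3.8369, 21.4491) (10, 29.4098) (10, 36.0872)]
7. shoelace: 106.112

Area of P4's cell: 106.1120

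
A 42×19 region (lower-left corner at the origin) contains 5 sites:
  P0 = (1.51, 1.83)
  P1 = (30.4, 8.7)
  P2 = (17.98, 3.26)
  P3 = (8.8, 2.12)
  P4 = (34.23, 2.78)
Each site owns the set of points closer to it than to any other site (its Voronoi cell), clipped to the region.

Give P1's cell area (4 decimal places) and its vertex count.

1. box [0,42]×[0,19]: [(0, 0) (42, 0) (42, 19) (0, 19)]
2. ⊥bis P1·P0 via (15.955,5.265): [(17.207, 0) (42, 0) (42, 19) (12.6888, 19)]  |A|=513.9895
3. ⊥bis P1·P2 via (24.19,5.98): [(26.8093, 0) (42, 0) (42, 19) (18.4872, 19)]  |A|=367.6837
4. ⊥bis P1·P3 via (19.6,5.41): [(26.8093, 0) (42, 0) (42, 19) (18.4872, 19)]  |A|=367.6837
5. ⊥bis P1·P4 via (32.315,5.74): [(26.0659, 1.6971) (42, 12.0058) (42, 19) (18.4872, 19)]  |A|=259.1429
6. canonical 4-gon: [(26.0659, 1.6971) (42, 12.0058) (42, 19) (18.4872, 19)]
7. shoelace: 259.1429

Area of P1's cell: 259.1429 (4 vertices)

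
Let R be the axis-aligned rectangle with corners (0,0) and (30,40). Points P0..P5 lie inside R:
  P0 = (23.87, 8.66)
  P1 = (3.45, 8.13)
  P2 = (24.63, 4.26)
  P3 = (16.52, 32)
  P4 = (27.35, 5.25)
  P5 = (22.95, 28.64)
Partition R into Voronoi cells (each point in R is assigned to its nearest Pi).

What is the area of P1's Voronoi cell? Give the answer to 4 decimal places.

1. box [0,30]×[0,40]: [(0, 0) (30, 0) (30, 40) (0, 40)]
2. ⊥bis P1·P0 via (13.66,8.395): [(0, 0) (13.8779, 0) (12.8397, 40) (0, 40)]  |A|=534.3517
3. ⊥bis P1·P2 via (14.04,6.195): [(0, 0) (12.9081, 0) (13.7573, 4.6476) (12.8397, 40) (0, 40)]  |A|=532.098
4. ⊥bis P1·P3 via (9.985,20.065): [(0, 25.5323) (0, 0) (12.9081, 0) (13.7573, 4.6476) (13.4057, 18.192)]  |A|=295.1188
5. ⊥bis P1·P4 via (15.4,6.69): [(0, 25.5323) (0, 0) (12.9081, 0) (13.7573, 4.6476) (13.4057, 18.192)]  |A|=295.1188
6. ⊥bis P1·P5 via (13.2,18.385): [(13.3993, 18.1955) (0, 25.5323) (0, 0) (12.9081, 0) (13.7573, 4.6476) (13.4058, 18.1893)]  |A|=295.1188
7. canonical 6-gon: [(13.3993, 18.1955) (0, 25.5323) (0, 0) (12.9081, 0) (13.7573, 4.6476) (13.4058, 18.1893)]
8. shoelace: 295.1188

Area of P1's cell: 295.1188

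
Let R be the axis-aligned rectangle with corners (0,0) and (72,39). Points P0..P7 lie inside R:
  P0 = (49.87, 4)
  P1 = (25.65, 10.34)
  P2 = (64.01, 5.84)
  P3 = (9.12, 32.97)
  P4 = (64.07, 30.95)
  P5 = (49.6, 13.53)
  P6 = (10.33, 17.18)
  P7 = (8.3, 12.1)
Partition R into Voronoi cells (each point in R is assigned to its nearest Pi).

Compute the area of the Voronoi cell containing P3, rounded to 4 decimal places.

1. box [0,72]×[0,39]: [(0, 0) (72, 0) (72, 39) (0, 39)]
2. ⊥bis P3·P0 via (29.495,18.485): [(0, 0) (16.3536, 0) (44.0795, 39) (0, 39)]  |A|=1178.4468
3. ⊥bis P3·P1 via (17.385,21.655): [(0, 8.9562) (41.1308, 39) (0, 39)]  |A|=617.8623
4. ⊥bis P3·P2 via (36.565,19.405): [(0, 8.9562) (41.1308, 39) (0, 39)]  |A|=617.8623
5. ⊥bis P3·P4 via (36.595,31.96): [(0, 8.9562) (36.7358, 35.7897) (36.8538, 39) (0, 39)]  |A|=610.9971
6. ⊥bis P3·P5 via (29.36,23.25): [(0, 8.9562) (34.6506, 34.2666) (36.848, 38.8423) (36.8538, 39) (0, 39)]  |A|=607.9
7. ⊥bis P3·P6 via (9.725,25.075): [(0, 24.3298) (23.5136, 26.1316) (34.6506, 34.2666) (36.848, 38.8423) (36.8538, 39) (0, 39)]  |A|=427.1557
8. ⊥bis P3·P7 via (8.71,22.535): [(0, 24.3298) (23.5136, 26.1316) (34.6506, 34.2666) (36.848, 38.8423) (36.8538, 39) (0, 39)]  |A|=427.1557
9. canonical 6-gon: [(0, 24.3298) (23.5136, 26.1316) (34.6506, 34.2666) (36.848, 38.8423) (36.8538, 39) (0, 39)]
10. shoelace: 427.1557

Area of P3's cell: 427.1557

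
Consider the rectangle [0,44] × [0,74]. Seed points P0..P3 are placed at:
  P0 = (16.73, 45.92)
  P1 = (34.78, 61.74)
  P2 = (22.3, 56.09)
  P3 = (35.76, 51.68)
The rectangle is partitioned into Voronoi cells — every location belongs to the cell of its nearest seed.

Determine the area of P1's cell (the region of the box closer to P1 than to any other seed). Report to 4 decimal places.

Area of P1's cell: 315.5336

1. box [0,44]×[0,74]: [(0, 0) (44, 0) (44, 74) (0, 74)]
2. ⊥bis P1·P0 via (25.755,53.83): [(44, 33.0132) (44, 74) (8.0769, 74)]  |A|=736.1866
3. ⊥bis P1·P2 via (28.54,58.915): [(36.2773, 41.8245) (44, 33.0132) (44, 74) (21.7107, 74)]  |A|=516.8503
4. ⊥bis P1·P3 via (35.27,56.71): [(29.7804, 56.1752) (44, 57.5604) (44, 74) (21.7107, 74)]  |A|=315.5336
5. canonical 4-gon: [(29.7804, 56.1752) (44, 57.5604) (44, 74) (21.7107, 74)]
6. shoelace: 315.5336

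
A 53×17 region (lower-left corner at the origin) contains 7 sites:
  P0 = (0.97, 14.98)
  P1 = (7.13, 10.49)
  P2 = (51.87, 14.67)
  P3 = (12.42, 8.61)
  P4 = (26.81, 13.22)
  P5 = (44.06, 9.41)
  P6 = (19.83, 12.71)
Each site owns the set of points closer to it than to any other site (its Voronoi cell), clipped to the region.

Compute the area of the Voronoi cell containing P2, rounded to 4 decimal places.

Area of P2's cell: 52.0788

1. box [0,53]×[0,17]: [(0, 0) (53, 0) (53, 17) (0, 17)]
2. ⊥bis P2·P0 via (26.42,14.825): [(26.3297, 0) (53, 0) (53, 17) (26.4332, 17)]  |A|=452.5149
3. ⊥bis P2·P1 via (29.5,12.58): [(30.6753, 0) (53, 0) (53, 17) (29.087, 17)]  |A|=393.0198
4. ⊥bis P2·P3 via (32.145,11.64): [(33.933, 0) (53, 0) (53, 17) (31.3216, 17)]  |A|=346.3352
5. ⊥bis P2·P4 via (39.34,13.945): [(40.1469, 0) (53, 0) (53, 17) (39.1632, 17)]  |A|=226.8641
6. ⊥bis P2·P5 via (47.965,12.04): [(53, 4.5641) (53, 17) (44.6245, 17)]  |A|=52.0788
7. ⊥bis P2·P6 via (35.85,13.69): [(53, 4.5641) (53, 17) (44.6245, 17)]  |A|=52.0788
8. canonical 3-gon: [(53, 4.5641) (53, 17) (44.6245, 17)]
9. shoelace: 52.0788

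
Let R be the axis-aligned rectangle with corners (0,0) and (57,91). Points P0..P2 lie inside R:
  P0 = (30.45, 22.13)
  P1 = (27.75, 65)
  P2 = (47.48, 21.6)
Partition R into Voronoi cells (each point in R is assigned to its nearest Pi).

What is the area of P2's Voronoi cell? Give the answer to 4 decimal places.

Area of P2's cell: 865.6831

1. box [0,57]×[0,91]: [(0, 0) (57, 0) (57, 91) (0, 91)]
2. ⊥bis P2·P0 via (38.965,21.865): [(38.2845, 0) (57, 0) (57, 91) (41.1166, 91)]  |A|=1574.2492
3. ⊥bis P2·P1 via (37.615,43.3): [(39.661, 44.2301) (38.2845, 0) (57, 0) (57, 52.1126)]  |A|=865.6831
4. canonical 4-gon: [(39.661, 44.2301) (38.2845, 0) (57, 0) (57, 52.1126)]
5. shoelace: 865.6831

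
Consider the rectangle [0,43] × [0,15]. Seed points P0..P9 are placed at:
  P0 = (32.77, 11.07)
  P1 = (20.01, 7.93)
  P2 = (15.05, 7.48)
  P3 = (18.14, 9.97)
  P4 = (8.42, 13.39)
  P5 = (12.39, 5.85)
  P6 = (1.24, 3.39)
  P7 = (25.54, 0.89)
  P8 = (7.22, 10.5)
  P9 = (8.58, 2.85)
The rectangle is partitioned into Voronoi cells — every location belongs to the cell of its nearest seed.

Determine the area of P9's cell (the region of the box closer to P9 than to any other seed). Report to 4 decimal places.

Area of P9's cell: 41.8018

1. box [0,43]×[0,15]: [(0, 0) (43, 0) (43, 15) (0, 15)]
2. ⊥bis P9·P0 via (20.675,6.96): [(0, 0) (23.0401, 0) (17.9429, 15) (0, 15)]  |A|=307.3725
3. ⊥bis P9·P1 via (14.295,5.39): [(0, 0) (16.6906, 0) (10.0239, 15) (0, 15)]  |A|=200.3583
4. ⊥bis P9·P2 via (11.815,5.165): [(0, 0) (15.5111, 0) (4.777, 15) (0, 15)]  |A|=152.1607
5. ⊥bis P9·P3 via (13.36,6.41): [(0, 0) (15.5111, 0) (4.777, 15) (0, 15)]  |A|=152.1607
6. ⊥bis P9·P4 via (8.5,8.12): [(0, 7.991) (0, 0) (15.5111, 0) (9.6875, 8.138)]  |A|=101.8211
7. ⊥bis P9·P5 via (10.485,4.35): [(7.5281, 8.1052) (0, 7.991) (0, 0) (13.9102, 0)]  |A|=86.4512
8. ⊥bis P9·P6 via (4.91,3.12): [(7.5281, 8.1052) (5.2742, 8.071) (4.6805, 0) (13.9102, 0)]  |A|=46.49
9. ⊥bis P9·P7 via (17.06,1.87): [(7.5281, 8.1052) (5.2742, 8.071) (4.6805, 0) (13.9102, 0)]  |A|=46.49
10. ⊥bis P9·P8 via (7.9,6.675): [(8.5617, 6.7926) (5.1354, 6.1835) (4.6805, 0) (13.9102, 0)]  |A|=41.8018
11. canonical 4-gon: [(8.5617, 6.7926) (5.1354, 6.1835) (4.6805, 0) (13.9102, 0)]
12. shoelace: 41.8018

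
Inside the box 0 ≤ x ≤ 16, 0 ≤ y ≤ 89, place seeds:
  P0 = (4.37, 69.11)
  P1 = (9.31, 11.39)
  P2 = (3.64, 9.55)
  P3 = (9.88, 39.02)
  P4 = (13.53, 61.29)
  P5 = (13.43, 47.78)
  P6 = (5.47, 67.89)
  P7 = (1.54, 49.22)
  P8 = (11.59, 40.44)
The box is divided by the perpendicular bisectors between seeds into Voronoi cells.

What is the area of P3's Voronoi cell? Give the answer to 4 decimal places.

Area of P3's cell: 241.1847

1. box [0,16]×[0,89]: [(0, 0) (16, 0) (16, 89) (0, 89)]
2. ⊥bis P3·P0 via (7.125,54.065): [(0, 52.7603) (0, 0) (16, 0) (16, 55.6902)]  |A|=867.6036
3. ⊥bis P3·P1 via (9.595,25.205): [(0, 52.7603) (0, 25.4029) (16, 25.0729) (16, 55.6902)]  |A|=463.7972
4. ⊥bis P3·P2 via (6.76,24.285): [(0, 52.7603) (0, 25.7164) (1.64, 25.3691) (16, 25.0729) (16, 55.6902)]  |A|=463.5402
5. ⊥bis P3·P4 via (11.705,50.155): [(0, 52.0734) (0, 25.7164) (1.64, 25.3691) (16, 25.0729) (16, 49.4511)]  |A|=408.1324
6. ⊥bis P3·P5 via (11.655,43.4): [(0, 48.1232) (0, 25.7164) (1.64, 25.3691) (16, 25.0729) (16, 41.6392)]  |A|=314.0356
7. ⊥bis P3·P6 via (7.675,53.455): [(0, 48.1232) (0, 25.7164) (1.64, 25.3691) (16, 25.0729) (16, 41.6392)]  |A|=314.0356
8. ⊥bis P3·P7 via (5.71,44.12): [(7.0913, 45.2494) (0, 39.4512) (0, 25.7164) (1.64, 25.3691) (16, 25.0729) (16, 41.6392)]  |A|=283.2877
9. ⊥bis P3·P8 via (10.735,39.73): [(6.5316, 44.7918) (0, 39.4512) (0, 25.7164) (1.64, 25.3691) (16, 25.0729) (16, 33.3898)]  |A|=241.1847
10. canonical 6-gon: [(6.5316, 44.7918) (0, 39.4512) (0, 25.7164) (1.64, 25.3691) (16, 25.0729) (16, 33.3898)]
11. shoelace: 241.1847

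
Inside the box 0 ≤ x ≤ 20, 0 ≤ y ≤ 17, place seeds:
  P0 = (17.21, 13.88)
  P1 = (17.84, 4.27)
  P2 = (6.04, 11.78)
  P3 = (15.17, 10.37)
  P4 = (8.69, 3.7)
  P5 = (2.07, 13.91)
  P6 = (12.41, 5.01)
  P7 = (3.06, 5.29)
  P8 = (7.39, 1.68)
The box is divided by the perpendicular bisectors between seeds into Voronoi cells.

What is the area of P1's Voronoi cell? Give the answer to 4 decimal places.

Area of P1's cell: 39.0962

1. box [0,20]×[0,17]: [(0, 0) (20, 0) (20, 17) (0, 17)]
2. ⊥bis P1·P0 via (17.525,9.075): [(0, 7.9261) (0, 0) (20, 0) (20, 9.2373)]  |A|=171.6337
3. ⊥bis P1·P2 via (11.94,8.025): [(12.3942, 8.7386) (6.8326, 0) (20, 0) (20, 9.2373)]  |A|=92.6611
4. ⊥bis P1·P3 via (16.505,7.32): [(9.5553, 4.2781) (6.8326, 0) (20, 0) (20, 8.8498)]  |A|=74.3823
5. ⊥bis P1·P4 via (13.265,3.985): [(13.1488, 5.851) (13.5132, 0) (20, 0) (20, 8.8498)]  |A|=49.2928
6. ⊥bis P1·P5 via (9.955,9.09): [(13.1488, 5.851) (13.5132, 0) (20, 0) (20, 8.8498)]  |A|=49.2928
7. ⊥bis P1·P6 via (15.125,4.64): [(15.4259, 6.8477) (14.4927, 0) (20, 0) (20, 8.8498)]  |A|=39.0962
8. ⊥bis P1·P7 via (10.45,4.78): [(15.4259, 6.8477) (14.4927, 0) (20, 0) (20, 8.8498)]  |A|=39.0962
9. ⊥bis P1·P8 via (12.615,2.975): [(15.4259, 6.8477) (14.4927, 0) (20, 0) (20, 8.8498)]  |A|=39.0962
10. canonical 4-gon: [(15.4259, 6.8477) (14.4927, 0) (20, 0) (20, 8.8498)]
11. shoelace: 39.0962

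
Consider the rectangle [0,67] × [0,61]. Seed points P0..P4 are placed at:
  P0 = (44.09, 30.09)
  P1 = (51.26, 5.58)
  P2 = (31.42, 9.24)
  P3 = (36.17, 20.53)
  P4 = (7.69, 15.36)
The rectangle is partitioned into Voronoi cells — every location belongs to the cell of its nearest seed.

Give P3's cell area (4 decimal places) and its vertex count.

Area of P3's cell: 425.0564 (4 vertices)

1. box [0,67]×[0,61]: [(0, 0) (67, 0) (67, 61) (0, 61)]
2. ⊥bis P3·P0 via (40.13,25.31): [(0, 58.5558) (0, 0) (67, 0) (67, 3.0495)]  |A|=2063.7766
3. ⊥bis P3·P1 via (43.715,13.055): [(48.7672, 18.1545) (0, 58.5558) (0, 0) (30.7811, 0)]  |A|=1707.2083
4. ⊥bis P3·P2 via (33.795,14.885): [(42.0762, 11.4009) (48.7672, 18.1545) (0, 58.5558) (0, 29.1034)]  |A|=919.461
5. ⊥bis P3·P4 via (21.93,17.945): [(21.5503, 20.0367) (42.0762, 11.4009) (48.7672, 18.1545) (17.1348, 44.3604)]  |A|=425.0564
6. canonical 4-gon: [(21.5503, 20.0367) (42.0762, 11.4009) (48.7672, 18.1545) (17.1348, 44.3604)]
7. shoelace: 425.0564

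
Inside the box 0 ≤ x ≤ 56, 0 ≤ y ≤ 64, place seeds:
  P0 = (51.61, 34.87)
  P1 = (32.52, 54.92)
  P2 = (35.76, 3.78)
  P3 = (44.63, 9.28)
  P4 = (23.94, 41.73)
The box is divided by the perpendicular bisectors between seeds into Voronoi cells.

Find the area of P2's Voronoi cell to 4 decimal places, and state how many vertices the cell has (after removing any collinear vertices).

1. box [0,56]×[0,64]: [(0, 0) (56, 0) (56, 64) (0, 64)]
2. ⊥bis P2·P0 via (43.685,19.325): [(0, 41.5961) (0, 0) (56, 0) (56, 13.0467)]  |A|=1529.9969
3. ⊥bis P2·P1 via (34.14,29.35): [(25.1394, 28.7798) (0, 27.187) (0, 0) (56, 0) (56, 13.0467)]  |A|=1348.8802
4. ⊥bis P2·P3 via (40.195,6.53): [(26.9807, 27.841) (25.1394, 28.7798) (0, 27.187) (0, 0) (44.244, 0)]  |A|=995.9287
5. ⊥bis P2·P4 via (29.85,22.755): [(30.0884, 22.8292) (0, 13.4578) (0, 0) (44.244, 0)]  |A|=707.4913
6. canonical 4-gon: [(30.0884, 22.8292) (0, 13.4578) (0, 0) (44.244, 0)]
7. shoelace: 707.4913

Area of P2's cell: 707.4913 (4 vertices)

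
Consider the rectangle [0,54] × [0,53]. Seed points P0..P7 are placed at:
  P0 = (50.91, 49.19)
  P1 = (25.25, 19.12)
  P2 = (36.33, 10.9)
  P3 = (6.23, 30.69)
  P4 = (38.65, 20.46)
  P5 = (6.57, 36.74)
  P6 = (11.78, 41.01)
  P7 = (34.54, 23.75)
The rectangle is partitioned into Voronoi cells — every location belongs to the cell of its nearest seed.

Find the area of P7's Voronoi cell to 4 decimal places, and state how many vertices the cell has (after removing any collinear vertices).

Area of P7's cell: 300.6328 (5 vertices)

1. box [0,54]×[0,53]: [(0, 0) (54, 0) (54, 53) (0, 53)]
2. ⊥bis P7·P0 via (42.725,36.47): [(0, 0) (54, 0) (54, 29.2148) (17.0364, 53) (0, 53)]  |A|=2422.4065
3. ⊥bis P7·P1 via (29.895,21.435): [(40.5779, 0) (54, 0) (54, 29.2148) (17.0364, 53) (14.1635, 53)]  |A|=971.7605
4. ⊥bis P7·P2 via (35.435,17.325): [(32.17, 16.8702) (54, 19.9111) (54, 29.2148) (17.0364, 53) (14.1635, 53)]  |A|=641.2145
5. ⊥bis P7·P3 via (20.385,27.22): [(22.5699, 36.1327) (32.17, 16.8702) (54, 19.9111) (54, 29.2148) (25.3875, 47.6263)]  |A|=561.4231
6. ⊥bis P7·P4 via (36.595,22.105): [(22.5699, 36.1327) (32.17, 16.8702) (32.434, 16.907) (46.2687, 34.1897) (25.3875, 47.6263)]  |A|=359.8788
7. ⊥bis P7·P5 via (20.555,30.245): [(22.9423, 35.3854) (32.17, 16.8702) (32.434, 16.907) (46.2687, 34.1897) (27.8819, 46.0212)]  |A|=339.4564
8. ⊥bis P7·P6 via (23.16,32.38): [(23.9325, 33.3987) (32.17, 16.8702) (32.434, 16.907) (46.2687, 34.1897) (31.6608, 43.5896)]  |A|=300.6328
9. canonical 5-gon: [(23.9325, 33.3987) (32.17, 16.8702) (32.434, 16.907) (46.2687, 34.1897) (31.6608, 43.5896)]
10. shoelace: 300.6328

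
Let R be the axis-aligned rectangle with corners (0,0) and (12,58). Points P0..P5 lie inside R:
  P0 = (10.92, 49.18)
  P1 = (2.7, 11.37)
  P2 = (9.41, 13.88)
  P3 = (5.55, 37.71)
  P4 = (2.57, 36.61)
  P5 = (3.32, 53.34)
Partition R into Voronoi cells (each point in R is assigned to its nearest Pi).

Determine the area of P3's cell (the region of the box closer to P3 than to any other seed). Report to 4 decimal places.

1. box [0,12]×[0,58]: [(0, 0) (12, 0) (12, 58) (0, 58)]
2. ⊥bis P3·P0 via (8.235,43.445): [(0, 47.3004) (0, 0) (12, 0) (12, 41.6823)]  |A|=533.8965
3. ⊥bis P3·P1 via (4.125,24.54): [(0, 47.3004) (0, 24.9863) (12, 23.6879) (12, 41.6823)]  |A|=241.851
4. ⊥bis P3·P2 via (7.48,25.795): [(0, 47.3004) (0, 24.9863) (1.4914, 24.825) (12, 26.5272) (12, 41.6823)]  |A|=226.9328
5. ⊥bis P3·P4 via (4.06,37.16): [(0.3831, 47.1211) (8.2114, 25.9135) (12, 26.5272) (12, 41.6823)]  |A|=130.6037
6. ⊥bis P3·P5 via (4.435,45.525): [(3.9424, 45.4547) (1.1455, 45.0557) (8.2114, 25.9135) (12, 26.5272) (12, 41.6823)]  |A|=127.5632
7. canonical 5-gon: [(3.9424, 45.4547) (1.1455, 45.0557) (8.2114, 25.9135) (12, 26.5272) (12, 41.6823)]
8. shoelace: 127.5632

Area of P3's cell: 127.5632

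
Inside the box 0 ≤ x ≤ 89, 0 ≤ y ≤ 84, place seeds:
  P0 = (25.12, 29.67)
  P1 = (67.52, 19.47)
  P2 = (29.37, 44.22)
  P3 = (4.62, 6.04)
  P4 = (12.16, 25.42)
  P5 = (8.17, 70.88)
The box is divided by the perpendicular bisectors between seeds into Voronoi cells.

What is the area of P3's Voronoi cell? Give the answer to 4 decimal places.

Area of P3's cell: 400.6111

1. box [0,89]×[0,84]: [(0, 0) (89, 0) (89, 84) (0, 84)]
2. ⊥bis P3·P0 via (14.87,17.855): [(0, 30.7553) (0, 0) (35.4512, 0)]  |A|=545.1561
3. ⊥bis P3·P1 via (36.07,12.755): [(0, 30.7553) (0, 0) (35.4512, 0)]  |A|=545.1561
4. ⊥bis P3·P2 via (16.995,25.13): [(0, 30.7553) (0, 0) (35.4512, 0)]  |A|=545.1561
5. ⊥bis P3·P4 via (8.39,15.73): [(24.5801, 9.431) (0, 18.9942) (0, 0) (35.4512, 0)]  |A|=400.6111
6. ⊥bis P3·P5 via (6.395,38.46): [(24.5801, 9.431) (0, 18.9942) (0, 0) (35.4512, 0)]  |A|=400.6111
7. canonical 4-gon: [(24.5801, 9.431) (0, 18.9942) (0, 0) (35.4512, 0)]
8. shoelace: 400.6111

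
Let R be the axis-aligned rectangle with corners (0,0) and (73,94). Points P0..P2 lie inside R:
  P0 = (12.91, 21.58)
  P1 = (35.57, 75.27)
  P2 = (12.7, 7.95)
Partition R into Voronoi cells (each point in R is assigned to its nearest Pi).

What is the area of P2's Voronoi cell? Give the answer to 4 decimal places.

Area of P2's cell: 1051.1946

1. box [0,73]×[0,94]: [(0, 0) (73, 0) (73, 94) (0, 94)]
2. ⊥bis P2·P0 via (12.805,14.765): [(0, 14.9623) (0, 0) (73, 0) (73, 13.8376)]  |A|=1051.1946
3. ⊥bis P2·P1 via (24.135,41.61): [(0, 14.9623) (0, 0) (73, 0) (73, 13.8376)]  |A|=1051.1946
4. canonical 4-gon: [(0, 14.9623) (0, 0) (73, 0) (73, 13.8376)]
5. shoelace: 1051.1946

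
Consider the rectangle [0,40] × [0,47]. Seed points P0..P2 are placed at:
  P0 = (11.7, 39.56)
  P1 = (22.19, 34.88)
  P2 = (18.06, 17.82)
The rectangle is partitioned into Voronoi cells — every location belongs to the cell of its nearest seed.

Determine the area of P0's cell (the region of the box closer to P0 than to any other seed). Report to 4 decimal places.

Area of P0's cell: 347.2460

1. box [0,40]×[0,47]: [(0, 0) (40, 0) (40, 47) (0, 47)]
2. ⊥bis P0·P1 via (16.945,37.22): [(0, 0) (0.3397, 0) (21.3082, 47) (0, 47)]  |A|=508.7266
3. ⊥bis P0·P2 via (14.88,28.69): [(0, 24.3369) (12.8782, 28.1044) (21.3082, 47) (0, 47)]  |A|=347.246
4. canonical 4-gon: [(0, 24.3369) (12.8782, 28.1044) (21.3082, 47) (0, 47)]
5. shoelace: 347.246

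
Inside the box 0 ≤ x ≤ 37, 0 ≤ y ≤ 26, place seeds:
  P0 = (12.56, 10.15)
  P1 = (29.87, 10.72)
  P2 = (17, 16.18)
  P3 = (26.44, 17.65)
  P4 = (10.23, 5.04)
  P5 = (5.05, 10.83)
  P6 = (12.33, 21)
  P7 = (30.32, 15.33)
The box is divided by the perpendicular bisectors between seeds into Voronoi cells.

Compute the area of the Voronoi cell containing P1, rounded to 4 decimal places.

Area of P1's cell: 194.1944

1. box [0,37]×[0,26]: [(0, 0) (37, 0) (37, 26) (0, 26)]
2. ⊥bis P1·P0 via (21.215,10.435): [(21.5586, 0) (37, 0) (37, 26) (20.7025, 26)]  |A|=412.606
3. ⊥bis P1·P2 via (23.435,13.45): [(21.2828, 8.3769) (21.5586, 0) (37, 0) (37, 26) (28.7592, 26)]  |A|=341.6133
4. ⊥bis P1·P3 via (28.155,14.185): [(22.5752, 11.4233) (21.2828, 8.3769) (21.5586, 0) (37, 0) (37, 18.5628)]  |A|=227.9116
5. ⊥bis P1·P4 via (20.05,7.88): [(22.5752, 11.4233) (21.2828, 8.3769) (21.4596, 3.0058) (22.3289, 0) (37, 0) (37, 18.5628)]  |A|=226.7539
6. ⊥bis P1·P5 via (17.46,10.775): [(22.5752, 11.4233) (21.2828, 8.3769) (21.4596, 3.0058) (22.3289, 0) (37, 0) (37, 18.5628)]  |A|=226.7539
7. ⊥bis P1·P6 via (21.1,15.86): [(22.5752, 11.4233) (21.2828, 8.3769) (21.4596, 3.0058) (22.3289, 0) (37, 0) (37, 18.5628)]  |A|=226.7539
8. ⊥bis P1·P7 via (30.095,13.025): [(26.517, 13.3743) (22.5752, 11.4233) (21.2828, 8.3769) (21.4596, 3.0058) (22.3289, 0) (37, 0) (37, 12.351)]  |A|=194.1944
9. canonical 7-gon: [(26.517, 13.3743) (22.5752, 11.4233) (21.2828, 8.3769) (21.4596, 3.0058) (22.3289, 0) (37, 0) (37, 12.351)]
10. shoelace: 194.1944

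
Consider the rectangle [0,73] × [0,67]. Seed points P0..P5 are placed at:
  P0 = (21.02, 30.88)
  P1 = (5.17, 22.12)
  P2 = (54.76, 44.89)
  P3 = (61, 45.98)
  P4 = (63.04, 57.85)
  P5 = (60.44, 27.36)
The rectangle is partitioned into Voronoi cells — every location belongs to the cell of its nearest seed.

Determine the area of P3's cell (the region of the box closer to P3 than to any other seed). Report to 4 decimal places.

1. box [0,73]×[0,67]: [(0, 0) (73, 0) (73, 67) (0, 67)]
2. ⊥bis P3·P0 via (41.01,38.43): [(55.5246, 0) (73, 0) (73, 67) (30.2194, 67)]  |A|=2018.5756
3. ⊥bis P3·P1 via (33.085,34.05): [(55.5246, 0) (73, 0) (73, 67) (30.2194, 67)]  |A|=2018.5756
4. ⊥bis P3·P2 via (57.88,45.435): [(65.8166, 0) (73, 0) (73, 67) (54.113, 67)]  |A|=873.3584
5. ⊥bis P3·P4 via (62.02,51.915): [(56.5849, 52.8491) (65.8166, 0) (73, 0) (73, 50.028)]  |A|=600.4257
6. ⊥bis P3·P5 via (60.72,36.67): [(56.5849, 52.8491) (59.4042, 36.7096) (73, 36.3007) (73, 50.028)]  |A|=221.806
7. canonical 4-gon: [(56.5849, 52.8491) (59.4042, 36.7096) (73, 36.3007) (73, 50.028)]
8. shoelace: 221.806

Area of P3's cell: 221.8060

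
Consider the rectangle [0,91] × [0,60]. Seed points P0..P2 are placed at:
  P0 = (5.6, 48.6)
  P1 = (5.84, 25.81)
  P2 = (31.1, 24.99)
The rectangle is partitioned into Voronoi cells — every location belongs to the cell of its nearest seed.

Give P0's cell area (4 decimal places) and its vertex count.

Area of P0's cell: 666.7636 (4 vertices)

1. box [0,91]×[0,60]: [(0, 0) (91, 0) (91, 60) (0, 60)]
2. ⊥bis P0·P1 via (5.72,37.205): [(0, 37.1448) (91, 38.1031) (91, 60) (0, 60)]  |A|=2036.2232
3. ⊥bis P0·P2 via (18.35,36.795): [(0, 37.1448) (18.8577, 37.3434) (39.8351, 60) (0, 60)]  |A|=666.7636
4. canonical 4-gon: [(0, 37.1448) (18.8577, 37.3434) (39.8351, 60) (0, 60)]
5. shoelace: 666.7636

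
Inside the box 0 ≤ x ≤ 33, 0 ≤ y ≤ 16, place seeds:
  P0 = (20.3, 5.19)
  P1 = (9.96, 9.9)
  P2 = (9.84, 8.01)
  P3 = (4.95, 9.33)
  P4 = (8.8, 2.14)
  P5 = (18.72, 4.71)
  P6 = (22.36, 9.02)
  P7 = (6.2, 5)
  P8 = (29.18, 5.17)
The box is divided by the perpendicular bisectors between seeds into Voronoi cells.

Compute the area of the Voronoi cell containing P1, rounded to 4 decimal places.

1. box [0,33]×[0,16]: [(0, 0) (33, 0) (33, 16) (0, 16)]
2. ⊥bis P1·P0 via (15.13,7.545): [(0, 0) (11.6932, 0) (18.9814, 16) (0, 16)]  |A|=245.3961
3. ⊥bis P1·P2 via (9.9,8.955): [(0, 9.5836) (15.6072, 8.5926) (18.9814, 16) (0, 16)]  |A|=120.3722
4. ⊥bis P1·P3 via (7.455,9.615): [(7.5128, 9.1066) (15.6072, 8.5926) (18.9814, 16) (6.7286, 16)]  |A|=73.0779
5. ⊥bis P1·P4 via (9.38,6.02): [(7.5128, 9.1066) (15.6072, 8.5926) (18.9814, 16) (6.7286, 16)]  |A|=73.0779
6. ⊥bis P1·P5 via (14.34,7.305): [(7.5128, 9.1066) (15.1212, 8.6235) (17.2846, 12.2751) (18.9814, 16) (6.7286, 16)]  |A|=72.1571
7. ⊥bis P1·P6 via (16.16,9.46): [(7.5128, 9.1066) (15.1212, 8.6235) (16.2339, 10.5017) (16.6241, 16) (6.7286, 16)]  |A|=65.2243
8. ⊥bis P1·P7 via (8.08,7.45): [(7.5128, 9.1066) (15.1212, 8.6235) (16.2339, 10.5017) (16.6241, 16) (6.7286, 16)]  |A|=65.2243
9. ⊥bis P1·P8 via (19.57,7.535): [(7.5128, 9.1066) (15.1212, 8.6235) (16.2339, 10.5017) (16.6241, 16) (6.7286, 16)]  |A|=65.2243
10. canonical 5-gon: [(7.5128, 9.1066) (15.1212, 8.6235) (16.2339, 10.5017) (16.6241, 16) (6.7286, 16)]
11. shoelace: 65.2243

Area of P1's cell: 65.2243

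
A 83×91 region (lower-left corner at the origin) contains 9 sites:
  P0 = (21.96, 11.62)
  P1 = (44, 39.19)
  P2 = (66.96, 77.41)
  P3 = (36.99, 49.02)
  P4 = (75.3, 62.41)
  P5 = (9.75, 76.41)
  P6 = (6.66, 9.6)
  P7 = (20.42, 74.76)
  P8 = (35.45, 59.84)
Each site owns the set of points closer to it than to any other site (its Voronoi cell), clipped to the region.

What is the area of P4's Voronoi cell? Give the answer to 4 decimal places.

1. box [0,83]×[0,91]: [(0, 0) (83, 0) (83, 91) (0, 91)]
2. ⊥bis P4·P0 via (48.63,37.015): [(0, 88.0866) (83, 0.9194) (83, 91) (0, 91)]  |A|=3859.2532
3. ⊥bis P4·P1 via (59.65,50.8): [(83, 19.3248) (83, 91) (29.8275, 91)]  |A|=1905.5755
4. ⊥bis P4·P2 via (71.13,69.91): [(52.9655, 59.8105) (83, 19.3248) (83, 76.5097)]  |A|=858.7607
5. ⊥bis P4·P3 via (56.145,55.715): [(54.4291, 60.6243) (56.2708, 55.3551) (83, 19.3248) (83, 76.5097)]  |A|=854.1553
6. ⊥bis P4·P5 via (42.525,69.41): [(54.4291, 60.6243) (56.2708, 55.3551) (83, 19.3248) (83, 76.5097)]  |A|=854.1553
7. ⊥bis P4·P6 via (40.98,36.005): [(54.4291, 60.6243) (56.2708, 55.3551) (83, 19.3248) (83, 76.5097)]  |A|=854.1553
8. ⊥bis P4·P7 via (47.86,68.585): [(54.4291, 60.6243) (56.2708, 55.3551) (83, 19.3248) (83, 76.5097)]  |A|=854.1553
9. ⊥bis P4·P8 via (55.375,61.125): [(55.3734, 61.1493) (55.6286, 57.1924) (56.2708, 55.3551) (83, 19.3248) (83, 76.5097)]  |A|=852.22
10. canonical 5-gon: [(55.3734, 61.1493) (55.6286, 57.1924) (56.2708, 55.3551) (83, 19.3248) (83, 76.5097)]
11. shoelace: 852.22

Area of P4's cell: 852.2200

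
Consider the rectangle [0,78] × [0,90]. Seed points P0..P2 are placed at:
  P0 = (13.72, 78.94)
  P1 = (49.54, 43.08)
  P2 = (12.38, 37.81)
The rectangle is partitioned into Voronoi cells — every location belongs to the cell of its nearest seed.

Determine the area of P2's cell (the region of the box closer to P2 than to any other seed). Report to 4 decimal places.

Area of P2's cell: 1899.3969

1. box [0,78]×[0,90]: [(0, 0) (78, 0) (78, 90) (0, 90)]
2. ⊥bis P2·P0 via (13.05,58.375): [(0, 58.8002) (0, 0) (78, 0) (78, 56.259)]  |A|=4487.3056
3. ⊥bis P2·P1 via (30.96,40.445): [(28.4885, 57.872) (0, 58.8002) (0, 0) (36.6959, 0)]  |A|=1899.3969
4. canonical 4-gon: [(28.4885, 57.872) (0, 58.8002) (0, 0) (36.6959, 0)]
5. shoelace: 1899.3969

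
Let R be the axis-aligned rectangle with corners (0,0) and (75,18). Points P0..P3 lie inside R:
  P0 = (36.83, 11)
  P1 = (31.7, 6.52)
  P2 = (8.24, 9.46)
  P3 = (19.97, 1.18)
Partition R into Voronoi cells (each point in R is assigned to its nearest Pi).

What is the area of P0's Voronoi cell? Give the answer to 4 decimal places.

Area of P0's cell: 737.0026

1. box [0,75]×[0,18]: [(0, 0) (75, 0) (75, 18) (0, 18)]
2. ⊥bis P0·P1 via (34.265,8.76): [(41.9151, 0) (75, 0) (75, 18) (26.1958, 18)]  |A|=737.0026
3. ⊥bis P0·P2 via (22.535,10.23): [(41.9151, 0) (75, 0) (75, 18) (26.1958, 18)]  |A|=737.0026
4. ⊥bis P0·P3 via (28.4,6.09): [(41.9151, 0) (75, 0) (75, 18) (26.1958, 18)]  |A|=737.0026
5. canonical 4-gon: [(41.9151, 0) (75, 0) (75, 18) (26.1958, 18)]
6. shoelace: 737.0026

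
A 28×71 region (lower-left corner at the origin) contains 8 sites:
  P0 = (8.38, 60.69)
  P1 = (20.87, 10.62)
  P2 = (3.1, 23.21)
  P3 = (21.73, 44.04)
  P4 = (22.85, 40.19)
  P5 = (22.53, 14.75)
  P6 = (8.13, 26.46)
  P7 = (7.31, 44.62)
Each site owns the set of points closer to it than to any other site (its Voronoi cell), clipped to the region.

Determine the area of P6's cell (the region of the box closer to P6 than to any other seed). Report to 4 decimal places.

1. box [0,28]×[0,71]: [(0, 0) (28, 0) (28, 71) (0, 71)]
2. ⊥bis P6·P0 via (8.255,43.575): [(0, 43.6353) (0, 0) (28, 0) (28, 43.4308)]  |A|=1218.9252
3. ⊥bis P6·P1 via (14.5,18.54): [(0, 43.6353) (0, 6.8778) (28, 29.398) (28, 43.4308)]  |A|=711.0653
4. ⊥bis P6·P2 via (5.615,24.835): [(0, 43.6353) (0, 33.5253) (11.3298, 15.9902) (28, 29.398) (28, 43.4308)]  |A|=560.1095
5. ⊥bis P6·P3 via (14.93,35.25): [(4.1298, 43.6051) (0, 43.6353) (0, 33.5253) (11.3298, 15.9902) (25.3008, 27.227)]  |A|=347.5423
6. ⊥bis P6·P4 via (15.49,33.325): [(10.4924, 38.683) (4.1298, 43.6051) (0, 43.6353) (0, 33.5253) (11.3298, 15.9902) (22.9451, 25.3323)]  |A|=320.0198
7. ⊥bis P6·P5 via (15.33,20.605): [(20.9306, 27.4921) (10.4924, 38.683) (4.1298, 43.6051) (0, 43.6353) (0, 33.5253) (11.3298, 15.9902) (12.0452, 16.5656)]  |A|=299.4187
8. ⊥bis P6·P7 via (7.72,35.54): [(20.9306, 27.4921) (13.1934, 35.7871) (0, 35.1914) (0, 33.5253) (11.3298, 15.9902) (12.0452, 16.5656)]  |A|=225.1452
9. canonical 6-gon: [(20.9306, 27.4921) (13.1934, 35.7871) (0, 35.1914) (0, 33.5253) (11.3298, 15.9902) (12.0452, 16.5656)]
10. shoelace: 225.1452

Area of P6's cell: 225.1452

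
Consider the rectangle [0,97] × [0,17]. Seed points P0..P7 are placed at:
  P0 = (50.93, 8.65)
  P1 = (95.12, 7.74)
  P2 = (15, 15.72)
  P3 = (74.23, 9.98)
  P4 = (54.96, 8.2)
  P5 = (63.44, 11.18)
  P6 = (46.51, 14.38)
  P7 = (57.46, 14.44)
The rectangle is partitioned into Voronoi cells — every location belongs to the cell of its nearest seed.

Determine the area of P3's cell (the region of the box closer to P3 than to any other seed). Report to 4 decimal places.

Area of P3's cell: 272.5563

1. box [0,97]×[0,17]: [(0, 0) (97, 0) (97, 17) (0, 17)]
2. ⊥bis P3·P0 via (62.58,9.315): [(63.1117, 0) (97, 0) (97, 17) (62.1413, 17)]  |A|=584.3491
3. ⊥bis P3·P1 via (84.675,8.86): [(63.1117, 0) (83.725, 0) (85.5478, 17) (62.1413, 17)]  |A|=374.1679
4. ⊥bis P3·P2 via (44.615,12.85): [(63.1117, 0) (83.725, 0) (85.5478, 17) (62.1413, 17)]  |A|=374.1679
5. ⊥bis P3·P4 via (64.595,9.09): [(65.4347, 0) (83.725, 0) (85.5478, 17) (63.8643, 17)]  |A|=339.7773
6. ⊥bis P3·P5 via (68.835,10.58): [(67.6584, 0) (83.725, 0) (85.5478, 17) (69.549, 17)]  |A|=272.5563
7. ⊥bis P3·P6 via (60.37,12.18): [(67.6584, 0) (83.725, 0) (85.5478, 17) (69.549, 17)]  |A|=272.5563
8. ⊥bis P3·P7 via (65.845,12.21): [(67.6584, 0) (83.725, 0) (85.5478, 17) (69.549, 17)]  |A|=272.5563
9. canonical 4-gon: [(67.6584, 0) (83.725, 0) (85.5478, 17) (69.549, 17)]
10. shoelace: 272.5563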